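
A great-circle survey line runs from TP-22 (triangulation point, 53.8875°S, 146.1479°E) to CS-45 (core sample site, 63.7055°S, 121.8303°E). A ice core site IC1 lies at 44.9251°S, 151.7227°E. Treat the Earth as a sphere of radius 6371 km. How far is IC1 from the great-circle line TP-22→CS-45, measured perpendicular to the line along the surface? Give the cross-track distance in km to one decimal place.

327.9 km

δ₁₃ = central angle TP-22→IC1 = 0.168621 rad  (haversine)
θ₁₃ = bearing TP-22→IC1 = 24.195°,  θ₁₂ = bearing TP-22→CS-45 = 222.046°
dₓₜ = R·arcsin(sin δ₁₃ · sin(θ₁₃ − θ₁₂)) = 6371·arcsin(0.16782·sin(-197.851°)) = 327.896 km
|dₓₜ| = 327.896 km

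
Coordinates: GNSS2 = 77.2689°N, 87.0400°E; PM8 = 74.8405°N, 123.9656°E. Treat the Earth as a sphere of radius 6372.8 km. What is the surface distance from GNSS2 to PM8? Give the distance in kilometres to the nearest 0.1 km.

1007.0 km

Δφ = -2.4284°,  Δλ = 36.9256°
a = sin²(Δφ/2) + cos φ₁ cos φ₂ sin²(Δλ/2) = 0.006229
c = 2·arcsin(√a) = 0.158010 rad = 9.0533°
d = R·c = 6372.8 × 0.158010 = 1007.0 km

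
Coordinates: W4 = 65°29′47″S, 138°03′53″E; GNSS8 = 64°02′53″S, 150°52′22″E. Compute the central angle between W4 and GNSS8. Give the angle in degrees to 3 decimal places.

W4: φ = -65.49639°, λ = +138.06472°
GNSS8: φ = -64.04806°, λ = +150.87278°
Δφ = 1.4483°,  Δλ = 12.8081°
a = sin²(Δφ/2) + cos φ₁ cos φ₂ sin²(Δλ/2) = 0.002418
c = 2·arcsin(√a) = 0.098382 rad = 5.6369°

5.637°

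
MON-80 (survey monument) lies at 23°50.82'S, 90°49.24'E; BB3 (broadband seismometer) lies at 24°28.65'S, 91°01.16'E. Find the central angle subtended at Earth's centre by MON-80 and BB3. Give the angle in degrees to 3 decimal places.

MON-80: φ = -23.84700°, λ = +90.82067°
BB3: φ = -24.47750°, λ = +91.01933°
Δφ = -0.6305°,  Δλ = 0.1987°
a = sin²(Δφ/2) + cos φ₁ cos φ₂ sin²(Δλ/2) = 0.000033
c = 2·arcsin(√a) = 0.011450 rad = 0.6560°

0.656°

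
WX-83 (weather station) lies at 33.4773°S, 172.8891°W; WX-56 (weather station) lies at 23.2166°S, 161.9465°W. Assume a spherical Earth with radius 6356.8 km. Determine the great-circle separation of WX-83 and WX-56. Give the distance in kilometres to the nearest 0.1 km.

1559.2 km

Δφ = 10.2607°,  Δλ = 10.9426°
a = sin²(Δφ/2) + cos φ₁ cos φ₂ sin²(Δλ/2) = 0.014965
c = 2·arcsin(√a) = 0.245278 rad = 14.0534°
d = R·c = 6356.8 × 0.245278 = 1559.2 km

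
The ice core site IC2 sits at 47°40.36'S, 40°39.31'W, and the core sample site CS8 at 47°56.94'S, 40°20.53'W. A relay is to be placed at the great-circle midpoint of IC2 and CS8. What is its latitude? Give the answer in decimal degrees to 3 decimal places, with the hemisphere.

IC2: φ = -47.67267°, λ = -40.65517°
CS8: φ = -47.94900°, λ = -40.34217°
Bx = cos φ₂ cos Δλ = 0.669782,  By = cos φ₂ sin Δλ = 0.003659
φₘ = atan2(sin φ₁ + sin φ₂, √((cos φ₁ + Bx)² + By²)) = -47.81094°
λₘ = λ₁ + atan2(By, cos φ₁ + Bx) = -40.49908°

47.811°S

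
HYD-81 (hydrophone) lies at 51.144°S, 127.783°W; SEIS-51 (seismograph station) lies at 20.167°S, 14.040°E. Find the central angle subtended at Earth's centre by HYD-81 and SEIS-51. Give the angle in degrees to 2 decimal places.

101.21°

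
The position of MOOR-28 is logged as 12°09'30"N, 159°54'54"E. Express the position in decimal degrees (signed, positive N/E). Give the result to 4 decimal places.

+12.1583°, +159.9150°

lat: 12.1583° N → +12.1583°
lon: 159.9150° E → +159.9150°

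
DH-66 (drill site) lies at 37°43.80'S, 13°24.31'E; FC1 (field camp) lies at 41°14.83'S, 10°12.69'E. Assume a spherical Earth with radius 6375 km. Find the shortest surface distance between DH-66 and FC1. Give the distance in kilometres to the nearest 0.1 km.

DH-66: φ = -37.73000°, λ = +13.40517°
FC1: φ = -41.24717°, λ = +10.21150°
Δφ = -3.5172°,  Δλ = -3.1937°
a = sin²(Δφ/2) + cos φ₁ cos φ₂ sin²(Δλ/2) = 0.001404
c = 2·arcsin(√a) = 0.074945 rad = 4.2940°
d = R·c = 6375 × 0.074945 = 477.8 km

477.8 km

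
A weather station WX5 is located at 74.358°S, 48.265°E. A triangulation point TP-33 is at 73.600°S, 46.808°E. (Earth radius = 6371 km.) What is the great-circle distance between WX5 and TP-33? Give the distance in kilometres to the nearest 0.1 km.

Δφ = 0.7580°,  Δλ = -1.4570°
a = sin²(Δφ/2) + cos φ₁ cos φ₂ sin²(Δλ/2) = 0.000056
c = 2·arcsin(√a) = 0.014975 rad = 0.8580°
d = R·c = 6371 × 0.014975 = 95.4 km

95.4 km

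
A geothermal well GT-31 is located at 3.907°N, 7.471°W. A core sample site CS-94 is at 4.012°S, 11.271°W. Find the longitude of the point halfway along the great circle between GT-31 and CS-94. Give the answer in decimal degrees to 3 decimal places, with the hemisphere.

9.371°W

Bx = cos φ₂ cos Δλ = 0.995356,  By = cos φ₂ sin Δλ = -0.066111
φₘ = atan2(sin φ₁ + sin φ₂, √((cos φ₁ + Bx)² + By²)) = -0.05253°
λₘ = λ₁ + atan2(By, cos φ₁ + Bx) = -9.37088°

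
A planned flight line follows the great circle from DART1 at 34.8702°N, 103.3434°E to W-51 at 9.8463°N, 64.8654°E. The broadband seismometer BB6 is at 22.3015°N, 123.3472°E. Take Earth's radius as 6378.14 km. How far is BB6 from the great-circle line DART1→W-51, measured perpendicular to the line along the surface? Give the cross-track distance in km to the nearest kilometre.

δ₁₃ = central angle DART1→BB6 = 0.375729 rad  (haversine)
θ₁₃ = bearing DART1→BB6 = 120.402°,  θ₁₂ = bearing DART1→W-51 = 243.874°
dₓₜ = R·arcsin(sin δ₁₃ · sin(θ₁₃ − θ₁₂)) = 6378.14·arcsin(0.36695·sin(-123.472°)) = -1984.148 km
|dₓₜ| = 1984.148 km

1984 km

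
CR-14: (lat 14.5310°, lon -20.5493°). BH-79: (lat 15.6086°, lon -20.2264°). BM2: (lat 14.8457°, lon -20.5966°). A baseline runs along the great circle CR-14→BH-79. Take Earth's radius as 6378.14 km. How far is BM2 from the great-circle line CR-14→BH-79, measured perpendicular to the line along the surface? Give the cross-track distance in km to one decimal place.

14.6 km

δ₁₃ = central angle CR-14→BM2 = 0.005550 rad  (haversine)
θ₁₃ = bearing CR-14→BM2 = 351.734°,  θ₁₂ = bearing CR-14→BH-79 = 16.096°
dₓₜ = R·arcsin(sin δ₁₃ · sin(θ₁₃ − θ₁₂)) = 6378.14·arcsin(0.00555·sin(335.638°)) = -14.603 km
|dₓₜ| = 14.603 km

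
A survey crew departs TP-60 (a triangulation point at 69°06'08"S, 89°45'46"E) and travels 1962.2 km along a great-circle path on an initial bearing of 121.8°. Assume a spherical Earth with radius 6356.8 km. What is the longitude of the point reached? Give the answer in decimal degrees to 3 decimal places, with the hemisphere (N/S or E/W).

TP-60: φ = -69.10222°, λ = +89.76278°
δ = d/R = 1962.2/6356.8 = 0.308677 rad
φ₂ = arcsin(sin φ₁ cos δ + cos φ₁ sin δ cos θ)
   = arcsin(-0.93422·0.95274 + 0.35670·0.30380·-0.52696) = -71.29235°
λ₂ = λ₁ + atan2(sin θ sin δ cos φ₁, cos δ − sin φ₁ sin φ₂) = 143.37337°

143.373°E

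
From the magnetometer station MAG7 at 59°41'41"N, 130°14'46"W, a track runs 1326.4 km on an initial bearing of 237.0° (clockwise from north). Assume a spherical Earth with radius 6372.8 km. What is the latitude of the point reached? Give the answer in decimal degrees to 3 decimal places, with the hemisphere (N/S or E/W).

MAG7: φ = +59.69472°, λ = -130.24611°
δ = d/R = 1326.4/6372.8 = 0.208135 rad
φ₂ = arcsin(sin φ₁ cos δ + cos φ₁ sin δ cos θ)
   = arcsin(0.86335·0.97842 + 0.50461·0.20664·-0.54464) = 51.99221°
λ₂ = λ₁ + atan2(sin θ sin δ cos φ₁, cos δ − sin φ₁ sin φ₂) = -146.59197°

51.992°N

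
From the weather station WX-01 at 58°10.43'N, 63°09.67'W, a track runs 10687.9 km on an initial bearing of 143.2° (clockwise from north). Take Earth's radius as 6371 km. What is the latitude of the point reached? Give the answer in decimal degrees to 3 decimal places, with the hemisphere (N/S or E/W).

30.692°S

WX-01: φ = +58.17383°, λ = -63.16117°
δ = d/R = 10687.9/6371 = 1.677586 rad
φ₂ = arcsin(sin φ₁ cos δ + cos φ₁ sin δ cos θ)
   = arcsin(0.84965·-0.10659 + 0.52734·0.99430·-0.80073) = -30.69161°
λ₂ = λ₁ + atan2(sin θ sin δ cos φ₁, cos δ − sin φ₁ sin φ₂) = -19.32251°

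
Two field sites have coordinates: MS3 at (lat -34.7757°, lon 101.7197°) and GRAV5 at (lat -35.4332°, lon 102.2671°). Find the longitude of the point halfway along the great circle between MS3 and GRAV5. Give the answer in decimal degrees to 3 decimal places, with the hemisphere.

Bx = cos φ₂ cos Δλ = 0.814755,  By = cos φ₂ sin Δλ = 0.007784
φₘ = atan2(sin φ₁ + sin φ₂, √((cos φ₁ + Bx)² + By²)) = -35.10476°
λₘ = λ₁ + atan2(By, cos φ₁ + Bx) = 101.99230°

101.992°E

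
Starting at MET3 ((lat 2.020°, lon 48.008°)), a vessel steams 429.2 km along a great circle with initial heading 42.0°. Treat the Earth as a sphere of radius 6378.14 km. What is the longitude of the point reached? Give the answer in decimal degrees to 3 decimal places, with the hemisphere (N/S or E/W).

50.596°E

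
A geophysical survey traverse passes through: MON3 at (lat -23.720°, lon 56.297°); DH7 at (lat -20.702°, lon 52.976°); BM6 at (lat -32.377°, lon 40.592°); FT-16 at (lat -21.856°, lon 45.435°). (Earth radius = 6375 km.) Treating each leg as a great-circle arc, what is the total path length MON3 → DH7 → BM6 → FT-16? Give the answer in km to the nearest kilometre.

3532 km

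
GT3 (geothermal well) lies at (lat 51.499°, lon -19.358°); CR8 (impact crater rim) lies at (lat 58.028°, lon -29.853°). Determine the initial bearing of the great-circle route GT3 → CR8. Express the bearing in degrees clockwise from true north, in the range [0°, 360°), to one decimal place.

321.4°

Δλ = -10.4950°
y = sin Δλ · cos φ₂ = -0.096449
x = cos φ₁ sin φ₂ − sin φ₁ cos φ₂ cos Δλ = 0.120638
θ = atan2(y, x) = -38.6420° → 321.3580° (mod 360°)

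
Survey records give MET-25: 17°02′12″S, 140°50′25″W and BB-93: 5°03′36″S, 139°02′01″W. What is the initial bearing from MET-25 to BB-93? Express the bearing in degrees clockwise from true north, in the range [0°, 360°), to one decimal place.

MET-25: φ = -17.03667°, λ = -140.84028°
BB-93: φ = -5.06000°, λ = -139.03361°
Δλ = 1.8067°
y = sin Δλ · cos φ₂ = 0.031404
x = cos φ₁ sin φ₂ − sin φ₁ cos φ₂ cos Δλ = 0.207368
θ = atan2(y, x) = 8.6115° → 8.6115° (mod 360°)

8.6°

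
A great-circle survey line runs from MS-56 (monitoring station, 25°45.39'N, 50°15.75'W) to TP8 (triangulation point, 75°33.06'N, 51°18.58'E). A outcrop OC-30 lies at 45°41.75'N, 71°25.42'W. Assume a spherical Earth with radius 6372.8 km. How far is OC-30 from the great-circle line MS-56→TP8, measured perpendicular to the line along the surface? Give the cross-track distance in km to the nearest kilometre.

2201 km

MS-56: φ = +25.75650°, λ = -50.26250°
TP8: φ = +75.55100°, λ = +51.30967°
OC-30: φ = +45.69583°, λ = -71.42367°
δ₁₃ = central angle MS-56→OC-30 = 0.456423 rad  (haversine)
θ₁₃ = bearing MS-56→OC-30 = 325.104°,  θ₁₂ = bearing MS-56→TP8 = 15.294°
dₓₜ = R·arcsin(sin δ₁₃ · sin(θ₁₃ − θ₁₂)) = 6372.8·arcsin(0.44074·sin(309.810°)) = -2201.099 km
|dₓₜ| = 2201.099 km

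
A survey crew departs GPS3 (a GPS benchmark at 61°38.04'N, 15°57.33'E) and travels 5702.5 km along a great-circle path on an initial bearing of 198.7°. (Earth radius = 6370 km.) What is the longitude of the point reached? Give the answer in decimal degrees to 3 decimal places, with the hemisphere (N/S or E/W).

GPS3: φ = +61.63400°, λ = +15.95550°
δ = d/R = 5702.5/6370 = 0.895212 rad
φ₂ = arcsin(sin φ₁ cos δ + cos φ₁ sin δ cos θ)
   = arcsin(0.87993·0.62535 + 0.47510·0.78034·-0.94721) = 11.48416°
λ₂ = λ₁ + atan2(sin θ sin δ cos φ₁, cos δ − sin φ₁ sin φ₂) = 1.16421°

1.164°E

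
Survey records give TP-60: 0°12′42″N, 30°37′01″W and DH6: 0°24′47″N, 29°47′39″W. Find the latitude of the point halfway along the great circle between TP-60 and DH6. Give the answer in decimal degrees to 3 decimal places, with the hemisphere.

TP-60: φ = +0.21167°, λ = -30.61694°
DH6: φ = +0.41306°, λ = -29.79417°
Bx = cos φ₂ cos Δλ = 0.999871,  By = cos φ₂ sin Δλ = 0.014359
φₘ = atan2(sin φ₁ + sin φ₂, √((cos φ₁ + Bx)² + By²)) = 0.31237°
λₘ = λ₁ + atan2(By, cos φ₁ + Bx) = -30.20556°

0.312°N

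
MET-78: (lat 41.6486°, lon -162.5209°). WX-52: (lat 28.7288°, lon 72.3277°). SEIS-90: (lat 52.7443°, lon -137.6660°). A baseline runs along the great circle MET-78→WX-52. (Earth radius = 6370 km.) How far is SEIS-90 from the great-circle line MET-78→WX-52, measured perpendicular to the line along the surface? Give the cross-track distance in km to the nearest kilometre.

2224 km

δ₁₃ = central angle MET-78→SEIS-90 = 0.349898 rad  (haversine)
θ₁₃ = bearing MET-78→SEIS-90 = 47.925°,  θ₁₂ = bearing MET-78→WX-52 = 314.095°
dₓₜ = R·arcsin(sin δ₁₃ · sin(θ₁₃ − θ₁₂)) = 6370·arcsin(0.34280·sin(-266.170°)) = 2223.658 km
|dₓₜ| = 2223.658 km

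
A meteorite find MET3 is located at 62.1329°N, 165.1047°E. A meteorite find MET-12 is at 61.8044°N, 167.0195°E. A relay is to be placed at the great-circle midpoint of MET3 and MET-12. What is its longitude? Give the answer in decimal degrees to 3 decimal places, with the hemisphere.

166.067°E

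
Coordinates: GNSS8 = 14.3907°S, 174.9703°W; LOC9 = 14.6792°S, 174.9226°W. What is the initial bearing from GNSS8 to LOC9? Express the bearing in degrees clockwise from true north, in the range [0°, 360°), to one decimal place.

170.9°

Δλ = 0.0477°
y = sin Δλ · cos φ₂ = 0.000805
x = cos φ₁ sin φ₂ − sin φ₁ cos φ₂ cos Δλ = -0.005035
θ = atan2(y, x) = 170.9131° → 170.9131° (mod 360°)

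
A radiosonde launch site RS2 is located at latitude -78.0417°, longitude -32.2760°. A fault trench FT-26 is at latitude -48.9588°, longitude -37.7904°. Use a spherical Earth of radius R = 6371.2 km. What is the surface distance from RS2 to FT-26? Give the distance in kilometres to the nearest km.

Δφ = 29.0829°,  Δλ = -5.5144°
a = sin²(Δφ/2) + cos φ₁ cos φ₂ sin²(Δλ/2) = 0.063356
c = 2·arcsin(√a) = 0.508886 rad = 29.1570°
d = R·c = 6371.2 × 0.508886 = 3242.2 km

3242 km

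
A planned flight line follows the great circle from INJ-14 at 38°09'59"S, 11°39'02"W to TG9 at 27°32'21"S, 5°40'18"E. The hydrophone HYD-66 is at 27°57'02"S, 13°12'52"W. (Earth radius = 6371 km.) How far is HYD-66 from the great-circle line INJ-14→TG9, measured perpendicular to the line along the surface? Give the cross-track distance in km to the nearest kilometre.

INJ-14: φ = -38.16639°, λ = -11.65056°
TG9: φ = -27.53917°, λ = +5.67167°
HYD-66: φ = -27.95056°, λ = -13.21444°
δ₁₃ = central angle INJ-14→HYD-66 = 0.179753 rad  (haversine)
θ₁₃ = bearing INJ-14→HYD-66 = 352.250°,  θ₁₂ = bearing INJ-14→TG9 = 58.851°
dₓₜ = R·arcsin(sin δ₁₃ · sin(θ₁₃ − θ₁₂)) = 6371·arcsin(0.17879·sin(293.399°)) = -1050.121 km
|dₓₜ| = 1050.121 km

1050 km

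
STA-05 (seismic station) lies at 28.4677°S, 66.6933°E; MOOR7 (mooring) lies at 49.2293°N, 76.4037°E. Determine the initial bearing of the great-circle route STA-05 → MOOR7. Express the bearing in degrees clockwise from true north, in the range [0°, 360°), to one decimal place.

6.5°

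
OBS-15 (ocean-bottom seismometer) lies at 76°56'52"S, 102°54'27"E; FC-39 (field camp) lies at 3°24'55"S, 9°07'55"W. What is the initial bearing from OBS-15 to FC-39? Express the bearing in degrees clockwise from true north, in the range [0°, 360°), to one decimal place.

247.8°

OBS-15: φ = -76.94778°, λ = +102.90750°
FC-39: φ = -3.41528°, λ = -9.13194°
Δλ = -112.0394°
y = sin Δλ · cos φ₂ = -0.925280
x = cos φ₁ sin φ₂ − sin φ₁ cos φ₂ cos Δλ = -0.378355
θ = atan2(y, x) = -112.2401° → 247.7599° (mod 360°)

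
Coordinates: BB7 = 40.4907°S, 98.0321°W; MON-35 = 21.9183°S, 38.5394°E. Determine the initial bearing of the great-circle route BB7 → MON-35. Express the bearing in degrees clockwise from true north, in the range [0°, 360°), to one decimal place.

Δλ = 136.5715°
y = sin Δλ · cos φ₂ = 0.637758
x = cos φ₁ sin φ₂ − sin φ₁ cos φ₂ cos Δλ = -0.721362
θ = atan2(y, x) = 138.5200° → 138.5200° (mod 360°)

138.5°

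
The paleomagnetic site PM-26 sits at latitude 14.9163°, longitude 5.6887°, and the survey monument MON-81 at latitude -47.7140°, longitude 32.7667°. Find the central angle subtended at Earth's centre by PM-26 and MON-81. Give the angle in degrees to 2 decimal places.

67.14°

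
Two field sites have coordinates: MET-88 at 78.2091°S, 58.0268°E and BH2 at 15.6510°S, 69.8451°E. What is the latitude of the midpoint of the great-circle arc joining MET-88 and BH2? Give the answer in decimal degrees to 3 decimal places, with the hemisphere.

47.018°S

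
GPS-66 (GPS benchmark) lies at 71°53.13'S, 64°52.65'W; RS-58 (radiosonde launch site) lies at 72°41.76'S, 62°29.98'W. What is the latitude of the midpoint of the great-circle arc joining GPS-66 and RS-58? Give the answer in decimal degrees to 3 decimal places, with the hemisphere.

72.294°S

GPS-66: φ = -71.88550°, λ = -64.87750°
RS-58: φ = -72.69600°, λ = -62.49967°
Bx = cos φ₂ cos Δλ = 0.297185,  By = cos φ₂ sin Δλ = 0.012341
φₘ = atan2(sin φ₁ + sin φ₂, √((cos φ₁ + Bx)² + By²)) = -72.29432°
λₘ = λ₁ + atan2(By, cos φ₁ + Bx) = -63.71492°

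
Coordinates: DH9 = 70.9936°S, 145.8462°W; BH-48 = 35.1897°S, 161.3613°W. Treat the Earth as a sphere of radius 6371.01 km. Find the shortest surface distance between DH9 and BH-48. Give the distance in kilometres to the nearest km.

Δφ = 35.8039°,  Δλ = -15.5151°
a = sin²(Δφ/2) + cos φ₁ cos φ₂ sin²(Δλ/2) = 0.099337
c = 2·arcsin(√a) = 0.641289 rad = 36.7432°
d = R·c = 6371.01 × 0.641289 = 4085.7 km

4086 km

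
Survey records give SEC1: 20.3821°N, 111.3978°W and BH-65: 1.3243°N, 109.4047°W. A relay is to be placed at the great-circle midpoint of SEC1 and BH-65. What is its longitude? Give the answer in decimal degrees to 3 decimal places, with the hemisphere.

Bx = cos φ₂ cos Δλ = 0.999128,  By = cos φ₂ sin Δλ = 0.034770
φₘ = atan2(sin φ₁ + sin φ₂, √((cos φ₁ + Bx)² + By²)) = 10.85480°
λₘ = λ₁ + atan2(By, cos φ₁ + Bx) = -110.36918°

110.369°W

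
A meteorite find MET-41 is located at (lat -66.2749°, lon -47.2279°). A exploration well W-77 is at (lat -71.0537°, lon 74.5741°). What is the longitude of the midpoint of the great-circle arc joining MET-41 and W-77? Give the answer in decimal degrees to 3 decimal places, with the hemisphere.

Bx = cos φ₂ cos Δλ = -0.171103,  By = cos φ₂ sin Δλ = 0.275939
φₘ = atan2(sin φ₁ + sin φ₂, √((cos φ₁ + Bx)² + By²)) = -79.05276°
λₘ = λ₁ + atan2(By, cos φ₁ + Bx) = 2.80792°

2.808°E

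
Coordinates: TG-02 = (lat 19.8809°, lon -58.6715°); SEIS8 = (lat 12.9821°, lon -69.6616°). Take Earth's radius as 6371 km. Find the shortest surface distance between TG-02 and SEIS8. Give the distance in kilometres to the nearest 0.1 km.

1400.0 km

Δφ = -6.8988°,  Δλ = -10.9901°
a = sin²(Δφ/2) + cos φ₁ cos φ₂ sin²(Δλ/2) = 0.012023
c = 2·arcsin(√a) = 0.219741 rad = 12.5903°
d = R·c = 6371 × 0.219741 = 1400.0 km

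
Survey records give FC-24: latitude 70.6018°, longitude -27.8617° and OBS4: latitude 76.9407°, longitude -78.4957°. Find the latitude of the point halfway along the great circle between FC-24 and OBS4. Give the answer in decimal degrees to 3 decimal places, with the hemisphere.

75.202°N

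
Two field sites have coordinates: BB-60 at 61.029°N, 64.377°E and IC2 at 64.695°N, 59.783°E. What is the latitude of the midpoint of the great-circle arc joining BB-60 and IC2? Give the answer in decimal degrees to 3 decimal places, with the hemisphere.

62.881°N

Bx = cos φ₂ cos Δλ = 0.426064,  By = cos φ₂ sin Δλ = -0.034235
φₘ = atan2(sin φ₁ + sin φ₂, √((cos φ₁ + Bx)² + By²)) = 62.88062°
λₘ = λ₁ + atan2(By, cos φ₁ + Bx) = 62.22349°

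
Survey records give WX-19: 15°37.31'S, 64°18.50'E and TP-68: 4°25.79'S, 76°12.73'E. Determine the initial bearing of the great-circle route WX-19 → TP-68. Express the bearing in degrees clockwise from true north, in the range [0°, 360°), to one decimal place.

WX-19: φ = -15.62183°, λ = +64.30833°
TP-68: φ = -4.42983°, λ = +76.21217°
Δλ = 11.9038°
y = sin Δλ · cos φ₂ = 0.205653
x = cos φ₁ sin φ₂ − sin φ₁ cos φ₂ cos Δλ = 0.188324
θ = atan2(y, x) = 47.5186° → 47.5186° (mod 360°)

47.5°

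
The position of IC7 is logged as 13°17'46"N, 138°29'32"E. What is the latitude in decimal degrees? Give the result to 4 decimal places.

13° + 17′/60 + 46″/3600 = 13 + 0.28333 + 0.01278 = 13.2961°

13.2961°N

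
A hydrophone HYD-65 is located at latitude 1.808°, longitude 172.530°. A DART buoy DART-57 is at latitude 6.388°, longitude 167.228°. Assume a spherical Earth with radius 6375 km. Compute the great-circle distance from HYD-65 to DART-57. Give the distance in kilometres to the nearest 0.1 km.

778.3 km

Δφ = 4.5800°,  Δλ = -5.3020°
a = sin²(Δφ/2) + cos φ₁ cos φ₂ sin²(Δλ/2) = 0.003722
c = 2·arcsin(√a) = 0.122084 rad = 6.9949°
d = R·c = 6375 × 0.122084 = 778.3 km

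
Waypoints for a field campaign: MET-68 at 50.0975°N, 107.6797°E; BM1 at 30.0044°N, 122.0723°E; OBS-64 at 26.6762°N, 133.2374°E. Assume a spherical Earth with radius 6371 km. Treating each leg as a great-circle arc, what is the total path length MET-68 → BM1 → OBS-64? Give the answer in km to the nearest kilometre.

3691 km

MET-68→BM1: c = 0.398354 rad, d = 2537.91 km
BM1→OBS-64: c = 0.180980 rad, d = 1153.03 km
Total = 2537.91 + 1153.03 = 3690.94 km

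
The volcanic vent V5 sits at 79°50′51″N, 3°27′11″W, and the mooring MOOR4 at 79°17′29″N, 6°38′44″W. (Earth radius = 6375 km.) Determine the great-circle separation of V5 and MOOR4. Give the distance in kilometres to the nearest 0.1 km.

V5: φ = +79.84750°, λ = -3.45306°
MOOR4: φ = +79.29139°, λ = -6.64556°
Δφ = -0.5561°,  Δλ = -3.1925°
a = sin²(Δφ/2) + cos φ₁ cos φ₂ sin²(Δλ/2) = 0.000049
c = 2·arcsin(√a) = 0.013995 rad = 0.8019°
d = R·c = 6375 × 0.013995 = 89.2 km

89.2 km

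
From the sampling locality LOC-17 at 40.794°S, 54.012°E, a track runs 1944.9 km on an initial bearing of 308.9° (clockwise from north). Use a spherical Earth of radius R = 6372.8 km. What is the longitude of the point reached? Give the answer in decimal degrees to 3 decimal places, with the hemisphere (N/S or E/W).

38.550°E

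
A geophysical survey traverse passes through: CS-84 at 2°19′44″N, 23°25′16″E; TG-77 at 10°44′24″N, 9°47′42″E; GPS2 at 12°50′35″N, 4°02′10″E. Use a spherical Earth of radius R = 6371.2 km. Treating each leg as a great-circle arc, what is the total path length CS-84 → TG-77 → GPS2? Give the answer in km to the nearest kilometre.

2440 km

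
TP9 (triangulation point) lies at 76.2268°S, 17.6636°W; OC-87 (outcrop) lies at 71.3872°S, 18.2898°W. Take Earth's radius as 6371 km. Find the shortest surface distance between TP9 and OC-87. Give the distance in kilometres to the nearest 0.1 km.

Δφ = 4.8396°,  Δλ = -0.6262°
a = sin²(Δφ/2) + cos φ₁ cos φ₂ sin²(Δλ/2) = 0.001785
c = 2·arcsin(√a) = 0.084521 rad = 4.8427°
d = R·c = 6371 × 0.084521 = 538.5 km

538.5 km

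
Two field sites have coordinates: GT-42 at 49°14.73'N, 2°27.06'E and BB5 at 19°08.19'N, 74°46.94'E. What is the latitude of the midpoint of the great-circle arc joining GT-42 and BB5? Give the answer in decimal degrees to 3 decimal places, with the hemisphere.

39.832°N

GT-42: φ = +49.24550°, λ = +2.45100°
BB5: φ = +19.13650°, λ = +74.78233°
Bx = cos φ₂ cos Δλ = 0.286740,  By = cos φ₂ sin Δλ = 0.900175
φₘ = atan2(sin φ₁ + sin φ₂, √((cos φ₁ + Bx)² + By²)) = 39.83185°
λₘ = λ₁ + atan2(By, cos φ₁ + Bx) = 46.22461°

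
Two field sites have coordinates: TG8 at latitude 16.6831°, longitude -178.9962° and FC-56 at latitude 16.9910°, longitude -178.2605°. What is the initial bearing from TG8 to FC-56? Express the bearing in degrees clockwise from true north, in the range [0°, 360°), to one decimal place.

66.3°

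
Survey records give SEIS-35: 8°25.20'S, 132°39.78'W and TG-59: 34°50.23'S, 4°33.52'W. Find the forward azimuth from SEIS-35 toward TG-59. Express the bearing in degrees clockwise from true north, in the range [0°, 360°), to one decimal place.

134.7°

SEIS-35: φ = -8.42000°, λ = -132.66300°
TG-59: φ = -34.83717°, λ = -4.55867°
Δλ = 128.1043°
y = sin Δλ · cos φ₂ = 0.645861
x = cos φ₁ sin φ₂ − sin φ₁ cos φ₂ cos Δλ = -0.639255
θ = atan2(y, x) = 134.7054° → 134.7054° (mod 360°)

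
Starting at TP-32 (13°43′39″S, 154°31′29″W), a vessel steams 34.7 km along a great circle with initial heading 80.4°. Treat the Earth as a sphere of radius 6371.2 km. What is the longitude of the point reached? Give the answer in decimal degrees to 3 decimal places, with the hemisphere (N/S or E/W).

154.208°W

TP-32: φ = -13.72750°, λ = -154.52472°
δ = d/R = 34.7/6371.2 = 0.005446 rad
φ₂ = arcsin(sin φ₁ cos δ + cos φ₁ sin δ cos θ)
   = arcsin(-0.23730·0.99999 + 0.97144·0.00545·0.16677) = -13.67526°
λ₂ = λ₁ + atan2(sin θ sin δ cos φ₁, cos δ − sin φ₁ sin φ₂) = -154.20806°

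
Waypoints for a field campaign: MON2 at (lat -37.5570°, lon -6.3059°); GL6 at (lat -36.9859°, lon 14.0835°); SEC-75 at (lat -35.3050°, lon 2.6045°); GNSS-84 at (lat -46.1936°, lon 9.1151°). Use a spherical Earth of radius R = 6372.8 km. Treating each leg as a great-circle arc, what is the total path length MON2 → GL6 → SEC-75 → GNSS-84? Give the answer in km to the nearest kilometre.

4178 km

MON2→GL6: c = 0.282807 rad, d = 1802.27 km
GL6→SEC-75: c = 0.164315 rad, d = 1047.15 km
SEC-75→GNSS-84: c = 0.208449 rad, d = 1328.40 km
Total = 1802.27 + 1047.15 + 1328.40 = 4177.82 km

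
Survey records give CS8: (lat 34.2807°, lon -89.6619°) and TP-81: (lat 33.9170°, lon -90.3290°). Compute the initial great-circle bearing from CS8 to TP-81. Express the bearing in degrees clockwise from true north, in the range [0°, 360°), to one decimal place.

236.8°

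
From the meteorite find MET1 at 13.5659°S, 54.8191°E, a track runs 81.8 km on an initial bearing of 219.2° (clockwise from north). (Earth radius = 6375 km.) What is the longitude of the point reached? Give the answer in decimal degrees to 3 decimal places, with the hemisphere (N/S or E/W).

54.340°E

δ = d/R = 81.8/6375 = 0.012831 rad
φ₂ = arcsin(sin φ₁ cos δ + cos φ₁ sin δ cos θ)
   = arcsin(-0.23456·0.99992 + 0.97210·0.01283·-0.77494) = -14.13516°
λ₂ = λ₁ + atan2(sin θ sin δ cos φ₁, cos δ − sin φ₁ sin φ₂) = 54.33994°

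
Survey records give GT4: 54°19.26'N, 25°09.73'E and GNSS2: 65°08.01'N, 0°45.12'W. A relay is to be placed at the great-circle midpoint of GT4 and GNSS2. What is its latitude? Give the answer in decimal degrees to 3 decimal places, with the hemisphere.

GT4: φ = +54.32100°, λ = +25.16217°
GNSS2: φ = +65.13350°, λ = -0.75200°
Bx = cos φ₂ cos Δλ = 0.378223,  By = cos φ₂ sin Δλ = -0.183771
φₘ = atan2(sin φ₁ + sin φ₂, √((cos φ₁ + Bx)² + By²)) = 60.34938°
λₘ = λ₁ + atan2(By, cos φ₁ + Bx) = 14.34139°

60.349°N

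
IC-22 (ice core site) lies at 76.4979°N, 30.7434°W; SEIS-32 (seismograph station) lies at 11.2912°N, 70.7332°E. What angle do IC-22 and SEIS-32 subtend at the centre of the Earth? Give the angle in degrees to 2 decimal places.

81.67°

Δφ = -65.2067°,  Δλ = 101.4766°
a = sin²(Δφ/2) + cos φ₁ cos φ₂ sin²(Δλ/2) = 0.427586
c = 2·arcsin(√a) = 1.425457 rad = 81.6727°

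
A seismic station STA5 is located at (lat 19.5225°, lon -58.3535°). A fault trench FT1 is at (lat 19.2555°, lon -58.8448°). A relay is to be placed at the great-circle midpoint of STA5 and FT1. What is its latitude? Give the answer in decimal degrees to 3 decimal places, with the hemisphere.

19.389°N

Bx = cos φ₂ cos Δλ = 0.944023,  By = cos φ₂ sin Δλ = -0.008095
φₘ = atan2(sin φ₁ + sin φ₂, √((cos φ₁ + Bx)² + By²)) = 19.38916°
λₘ = λ₁ + atan2(By, cos φ₁ + Bx) = -58.59935°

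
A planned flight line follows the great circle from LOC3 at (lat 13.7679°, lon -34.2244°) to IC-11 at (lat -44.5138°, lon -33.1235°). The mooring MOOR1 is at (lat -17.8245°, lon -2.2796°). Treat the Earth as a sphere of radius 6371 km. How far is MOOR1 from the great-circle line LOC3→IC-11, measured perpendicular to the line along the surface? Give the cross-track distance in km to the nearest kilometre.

δ₁₃ = central angle LOC3→MOOR1 = 0.778786 rad  (haversine)
θ₁₃ = bearing LOC3→MOOR1 = 134.184°,  θ₁₂ = bearing LOC3→IC-11 = 179.077°
dₓₜ = R·arcsin(sin δ₁₃ · sin(θ₁₃ − θ₁₂)) = 6371·arcsin(0.70242·sin(-44.893°)) = -3304.662 km
|dₓₜ| = 3304.662 km

3305 km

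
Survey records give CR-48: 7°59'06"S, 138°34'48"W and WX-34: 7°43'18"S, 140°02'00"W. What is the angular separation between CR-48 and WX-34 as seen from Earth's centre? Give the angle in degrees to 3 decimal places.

CR-48: φ = -7.98500°, λ = -138.58000°
WX-34: φ = -7.72167°, λ = -140.03333°
Δφ = 0.2633°,  Δλ = -1.4533°
a = sin²(Δφ/2) + cos φ₁ cos φ₂ sin²(Δλ/2) = 0.000163
c = 2·arcsin(√a) = 0.025544 rad = 1.4636°

1.464°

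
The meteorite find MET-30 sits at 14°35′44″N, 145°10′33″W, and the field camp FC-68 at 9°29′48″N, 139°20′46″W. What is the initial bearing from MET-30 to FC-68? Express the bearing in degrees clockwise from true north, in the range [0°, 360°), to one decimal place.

131.2°

MET-30: φ = +14.59556°, λ = -145.17583°
FC-68: φ = +9.49667°, λ = -139.34611°
Δλ = 5.8297°
y = sin Δλ · cos φ₂ = 0.100180
x = cos φ₁ sin φ₂ − sin φ₁ cos φ₂ cos Δλ = -0.087590
θ = atan2(y, x) = 131.1638° → 131.1638° (mod 360°)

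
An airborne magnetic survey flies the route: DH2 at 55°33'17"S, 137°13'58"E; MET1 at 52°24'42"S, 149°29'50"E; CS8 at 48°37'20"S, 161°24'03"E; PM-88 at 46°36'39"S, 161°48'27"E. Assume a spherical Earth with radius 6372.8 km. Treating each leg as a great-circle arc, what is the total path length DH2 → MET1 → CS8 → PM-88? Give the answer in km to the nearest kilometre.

DH2: φ = -55.55472°, λ = +137.23278°
MET1: φ = -52.41167°, λ = +149.49722°
CS8: φ = -48.62222°, λ = +161.40083°
PM-88: φ = -46.61083°, λ = +161.80750°
DH2→MET1: c = 0.137063 rad, d = 873.47 km
MET1→CS8: c = 0.147490 rad, d = 939.93 km
CS8→PM-88: c = 0.035430 rad, d = 225.79 km
Total = 873.47 + 939.93 + 225.79 = 2039.19 km

2039 km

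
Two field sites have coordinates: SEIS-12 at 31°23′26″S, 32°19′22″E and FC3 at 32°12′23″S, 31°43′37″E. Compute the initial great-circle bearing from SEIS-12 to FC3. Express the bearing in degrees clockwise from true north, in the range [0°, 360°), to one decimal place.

SEIS-12: φ = -31.39056°, λ = +32.32278°
FC3: φ = -32.20639°, λ = +31.72694°
Δλ = -0.5958°
y = sin Δλ · cos φ₂ = -0.008799
x = cos φ₁ sin φ₂ − sin φ₁ cos φ₂ cos Δλ = -0.014262
θ = atan2(y, x) = -148.3279° → 211.6721° (mod 360°)

211.7°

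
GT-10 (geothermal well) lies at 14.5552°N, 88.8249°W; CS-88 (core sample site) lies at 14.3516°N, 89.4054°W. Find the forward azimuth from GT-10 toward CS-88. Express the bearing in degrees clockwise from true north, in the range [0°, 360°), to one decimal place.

Δλ = -0.5805°
y = sin Δλ · cos φ₂ = -0.009815
x = cos φ₁ sin φ₂ − sin φ₁ cos φ₂ cos Δλ = -0.003541
θ = atan2(y, x) = -109.8375° → 250.1625° (mod 360°)

250.2°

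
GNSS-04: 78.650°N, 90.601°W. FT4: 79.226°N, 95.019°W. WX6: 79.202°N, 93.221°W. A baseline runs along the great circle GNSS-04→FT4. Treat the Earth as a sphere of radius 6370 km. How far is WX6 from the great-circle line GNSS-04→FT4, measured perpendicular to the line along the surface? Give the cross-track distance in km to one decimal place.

18.1 km

δ₁₃ = central angle GNSS-04→WX6 = 0.013035 rad  (haversine)
θ₁₃ = bearing GNSS-04→WX6 = 318.926°,  θ₁₂ = bearing GNSS-04→FT4 = 306.351°
dₓₜ = R·arcsin(sin δ₁₃ · sin(θ₁₃ − θ₁₂)) = 6370·arcsin(0.01303·sin(12.575°)) = 18.077 km
|dₓₜ| = 18.077 km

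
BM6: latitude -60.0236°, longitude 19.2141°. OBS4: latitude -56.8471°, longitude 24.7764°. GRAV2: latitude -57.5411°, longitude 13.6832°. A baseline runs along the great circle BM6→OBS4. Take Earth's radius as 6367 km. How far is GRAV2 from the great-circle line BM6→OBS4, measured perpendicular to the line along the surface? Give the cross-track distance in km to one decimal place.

418.5 km

δ₁₃ = central angle BM6→GRAV2 = 0.066147 rad  (haversine)
θ₁₃ = bearing BM6→GRAV2 = 308.502°,  θ₁₂ = bearing BM6→OBS4 = 44.906°
dₓₜ = R·arcsin(sin δ₁₃ · sin(θ₁₃ − θ₁₂)) = 6367·arcsin(0.06610·sin(263.596°)) = -418.529 km
|dₓₜ| = 418.529 km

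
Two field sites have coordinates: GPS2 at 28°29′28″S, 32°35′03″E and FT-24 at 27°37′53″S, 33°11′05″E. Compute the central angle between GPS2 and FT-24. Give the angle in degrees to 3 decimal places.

GPS2: φ = -28.49111°, λ = +32.58417°
FT-24: φ = -27.63139°, λ = +33.18472°
Δφ = 0.8597°,  Δλ = 0.6006°
a = sin²(Δφ/2) + cos φ₁ cos φ₂ sin²(Δλ/2) = 0.000078
c = 2·arcsin(√a) = 0.017627 rad = 1.0099°

1.010°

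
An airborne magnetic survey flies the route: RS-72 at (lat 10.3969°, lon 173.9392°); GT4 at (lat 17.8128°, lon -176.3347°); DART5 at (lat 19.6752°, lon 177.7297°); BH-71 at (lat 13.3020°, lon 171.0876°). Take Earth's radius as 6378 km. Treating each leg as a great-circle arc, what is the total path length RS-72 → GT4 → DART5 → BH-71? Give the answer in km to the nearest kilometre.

RS-72→GT4: c = 0.209304 rad, d = 1334.94 km
GT4→DART5: c = 0.103337 rad, d = 659.08 km
DART5→BH-71: c = 0.157201 rad, d = 1002.62 km
Total = 1334.94 + 659.08 + 1002.62 = 2996.65 km

2997 km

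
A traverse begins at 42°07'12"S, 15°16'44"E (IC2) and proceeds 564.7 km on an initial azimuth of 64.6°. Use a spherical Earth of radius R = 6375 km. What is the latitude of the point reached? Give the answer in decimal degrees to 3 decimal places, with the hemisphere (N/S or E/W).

IC2: φ = -42.12000°, λ = +15.27889°
δ = d/R = 564.7/6375 = 0.088580 rad
φ₂ = arcsin(sin φ₁ cos δ + cos φ₁ sin δ cos θ)
   = arcsin(-0.67069·0.99608 + 0.74174·0.08846·0.42894) = -39.78512°
λ₂ = λ₁ + atan2(sin θ sin δ cos φ₁, cos δ − sin φ₁ sin φ₂) = 21.24803°

39.785°S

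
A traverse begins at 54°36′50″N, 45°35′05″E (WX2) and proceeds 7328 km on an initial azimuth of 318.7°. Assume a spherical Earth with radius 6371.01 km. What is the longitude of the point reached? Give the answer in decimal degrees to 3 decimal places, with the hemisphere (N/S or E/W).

72.587°W

WX2: φ = +54.61389°, λ = +45.58472°
δ = d/R = 7328/6371.01 = 1.150210 rad
φ₂ = arcsin(sin φ₁ cos δ + cos φ₁ sin δ cos θ)
   = arcsin(0.81527·0.40830 + 0.57908·0.91285·0.75126) = 46.88647°
λ₂ = λ₁ + atan2(sin θ sin δ cos φ₁, cos δ − sin φ₁ sin φ₂) = -72.58708°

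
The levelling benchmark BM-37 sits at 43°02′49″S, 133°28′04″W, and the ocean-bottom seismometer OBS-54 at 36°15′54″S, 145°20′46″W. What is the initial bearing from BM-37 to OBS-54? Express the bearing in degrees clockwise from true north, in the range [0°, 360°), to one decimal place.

BM-37: φ = -43.04694°, λ = -133.46778°
OBS-54: φ = -36.26500°, λ = -145.34611°
Δλ = -11.8783°
y = sin Δλ · cos φ₂ = -0.165962
x = cos φ₁ sin φ₂ − sin φ₁ cos φ₂ cos Δλ = 0.106306
θ = atan2(y, x) = -57.3587° → 302.6413° (mod 360°)

302.6°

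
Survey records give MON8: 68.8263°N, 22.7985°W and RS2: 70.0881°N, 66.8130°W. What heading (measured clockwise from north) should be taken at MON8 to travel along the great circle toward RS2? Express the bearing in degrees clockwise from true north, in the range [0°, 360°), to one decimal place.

Δλ = -44.0145°
y = sin Δλ · cos φ₂ = -0.236645
x = cos φ₁ sin φ₂ − sin φ₁ cos φ₂ cos Δλ = 0.111209
θ = atan2(y, x) = -64.8292° → 295.1708° (mod 360°)

295.2°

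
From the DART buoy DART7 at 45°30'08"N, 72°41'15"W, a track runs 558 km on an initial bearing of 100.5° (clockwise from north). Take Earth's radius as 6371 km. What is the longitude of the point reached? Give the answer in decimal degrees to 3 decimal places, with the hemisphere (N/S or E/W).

65.776°W

DART7: φ = +45.50222°, λ = -72.68750°
δ = d/R = 558/6371 = 0.087584 rad
φ₂ = arcsin(sin φ₁ cos δ + cos φ₁ sin δ cos θ)
   = arcsin(0.71328·0.99617 + 0.70088·0.08747·-0.18224) = 44.37657°
λ₂ = λ₁ + atan2(sin θ sin δ cos φ₁, cos δ − sin φ₁ sin φ₂) = -65.77629°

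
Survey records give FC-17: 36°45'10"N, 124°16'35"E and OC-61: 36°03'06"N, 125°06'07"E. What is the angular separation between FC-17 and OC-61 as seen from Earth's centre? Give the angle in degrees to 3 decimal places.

0.966°

FC-17: φ = +36.75278°, λ = +124.27639°
OC-61: φ = +36.05167°, λ = +125.10194°
Δφ = -0.7011°,  Δλ = 0.8256°
a = sin²(Δφ/2) + cos φ₁ cos φ₂ sin²(Δλ/2) = 0.000071
c = 2·arcsin(√a) = 0.016859 rad = 0.9659°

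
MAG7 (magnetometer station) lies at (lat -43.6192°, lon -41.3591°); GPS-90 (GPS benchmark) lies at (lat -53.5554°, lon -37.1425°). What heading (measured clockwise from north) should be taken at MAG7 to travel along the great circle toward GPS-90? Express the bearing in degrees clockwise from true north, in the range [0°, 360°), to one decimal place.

165.9°

Δλ = 4.2166°
y = sin Δλ · cos φ₂ = 0.043678
x = cos φ₁ sin φ₂ − sin φ₁ cos φ₂ cos Δλ = -0.173661
θ = atan2(y, x) = 165.8820° → 165.8820° (mod 360°)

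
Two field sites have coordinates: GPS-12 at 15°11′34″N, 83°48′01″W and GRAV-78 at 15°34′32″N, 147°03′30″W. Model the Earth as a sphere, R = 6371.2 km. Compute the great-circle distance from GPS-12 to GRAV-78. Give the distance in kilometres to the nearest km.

GPS-12: φ = +15.19278°, λ = -83.80028°
GRAV-78: φ = +15.57556°, λ = -147.05833°
Δφ = 0.3828°,  Δλ = -63.2581°
a = sin²(Δφ/2) + cos φ₁ cos φ₂ sin²(Δλ/2) = 0.255667
c = 2·arcsin(√a) = 1.060235 rad = 60.7470°
d = R·c = 6371.2 × 1.060235 = 6755.0 km

6755 km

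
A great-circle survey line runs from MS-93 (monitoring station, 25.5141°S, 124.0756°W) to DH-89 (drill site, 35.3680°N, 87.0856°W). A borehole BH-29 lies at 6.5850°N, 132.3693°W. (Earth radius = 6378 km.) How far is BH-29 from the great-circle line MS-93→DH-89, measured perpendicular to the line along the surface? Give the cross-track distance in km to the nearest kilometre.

2604 km

δ₁₃ = central angle MS-93→BH-29 = 0.577639 rad  (haversine)
θ₁₃ = bearing MS-93→BH-29 = 344.786°,  θ₁₂ = bearing MS-93→DH-89 = 31.427°
dₓₜ = R·arcsin(sin δ₁₃ · sin(θ₁₃ − θ₁₂)) = 6378·arcsin(0.54605·sin(313.359°)) = -2603.895 km
|dₓₜ| = 2603.895 km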